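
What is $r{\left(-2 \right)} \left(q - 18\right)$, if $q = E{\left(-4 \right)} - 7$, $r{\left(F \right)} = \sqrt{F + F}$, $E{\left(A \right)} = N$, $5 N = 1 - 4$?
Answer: $- \frac{256 i}{5} \approx - 51.2 i$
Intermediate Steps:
$N = - \frac{3}{5}$ ($N = \frac{1 - 4}{5} = \frac{1}{5} \left(-3\right) = - \frac{3}{5} \approx -0.6$)
$E{\left(A \right)} = - \frac{3}{5}$
$r{\left(F \right)} = \sqrt{2} \sqrt{F}$ ($r{\left(F \right)} = \sqrt{2 F} = \sqrt{2} \sqrt{F}$)
$q = - \frac{38}{5}$ ($q = - \frac{3}{5} - 7 = - \frac{38}{5} \approx -7.6$)
$r{\left(-2 \right)} \left(q - 18\right) = \sqrt{2} \sqrt{-2} \left(- \frac{38}{5} - 18\right) = \sqrt{2} i \sqrt{2} \left(- \frac{128}{5}\right) = 2 i \left(- \frac{128}{5}\right) = - \frac{256 i}{5}$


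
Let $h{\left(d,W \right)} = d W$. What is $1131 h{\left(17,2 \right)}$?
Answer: $38454$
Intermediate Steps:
$h{\left(d,W \right)} = W d$
$1131 h{\left(17,2 \right)} = 1131 \cdot 2 \cdot 17 = 1131 \cdot 34 = 38454$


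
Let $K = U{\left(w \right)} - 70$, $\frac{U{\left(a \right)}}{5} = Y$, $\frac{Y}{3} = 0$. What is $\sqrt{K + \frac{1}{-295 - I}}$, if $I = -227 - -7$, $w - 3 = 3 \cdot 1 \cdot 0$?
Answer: $\frac{i \sqrt{15753}}{15} \approx 8.3674 i$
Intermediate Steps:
$Y = 0$ ($Y = 3 \cdot 0 = 0$)
$w = 3$ ($w = 3 + 3 \cdot 1 \cdot 0 = 3 + 3 \cdot 0 = 3 + 0 = 3$)
$U{\left(a \right)} = 0$ ($U{\left(a \right)} = 5 \cdot 0 = 0$)
$I = -220$ ($I = -227 + 7 = -220$)
$K = -70$ ($K = 0 - 70 = -70$)
$\sqrt{K + \frac{1}{-295 - I}} = \sqrt{-70 + \frac{1}{-295 - -220}} = \sqrt{-70 + \frac{1}{-295 + 220}} = \sqrt{-70 + \frac{1}{-75}} = \sqrt{-70 - \frac{1}{75}} = \sqrt{- \frac{5251}{75}} = \frac{i \sqrt{15753}}{15}$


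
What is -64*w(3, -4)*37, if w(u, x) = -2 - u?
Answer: 11840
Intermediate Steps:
-64*w(3, -4)*37 = -64*(-2 - 1*3)*37 = -64*(-2 - 3)*37 = -64*(-5)*37 = 320*37 = 11840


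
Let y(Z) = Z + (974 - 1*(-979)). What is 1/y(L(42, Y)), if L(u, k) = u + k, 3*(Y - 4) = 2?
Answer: 3/5999 ≈ 0.00050008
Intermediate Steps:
Y = 14/3 (Y = 4 + (⅓)*2 = 4 + ⅔ = 14/3 ≈ 4.6667)
L(u, k) = k + u
y(Z) = 1953 + Z (y(Z) = Z + (974 + 979) = Z + 1953 = 1953 + Z)
1/y(L(42, Y)) = 1/(1953 + (14/3 + 42)) = 1/(1953 + 140/3) = 1/(5999/3) = 3/5999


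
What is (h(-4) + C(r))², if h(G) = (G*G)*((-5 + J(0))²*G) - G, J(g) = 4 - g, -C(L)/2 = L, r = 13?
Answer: 7396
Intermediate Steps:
C(L) = -2*L
h(G) = G³ - G (h(G) = (G*G)*((-5 + (4 - 1*0))²*G) - G = G²*((-5 + (4 + 0))²*G) - G = G²*((-5 + 4)²*G) - G = G²*((-1)²*G) - G = G²*(1*G) - G = G²*G - G = G³ - G)
(h(-4) + C(r))² = (((-4)³ - 1*(-4)) - 2*13)² = ((-64 + 4) - 26)² = (-60 - 26)² = (-86)² = 7396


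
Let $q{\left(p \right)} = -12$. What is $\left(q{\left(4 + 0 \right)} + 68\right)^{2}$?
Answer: $3136$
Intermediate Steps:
$\left(q{\left(4 + 0 \right)} + 68\right)^{2} = \left(-12 + 68\right)^{2} = 56^{2} = 3136$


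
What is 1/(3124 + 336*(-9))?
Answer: 1/100 ≈ 0.010000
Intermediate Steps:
1/(3124 + 336*(-9)) = 1/(3124 - 3024) = 1/100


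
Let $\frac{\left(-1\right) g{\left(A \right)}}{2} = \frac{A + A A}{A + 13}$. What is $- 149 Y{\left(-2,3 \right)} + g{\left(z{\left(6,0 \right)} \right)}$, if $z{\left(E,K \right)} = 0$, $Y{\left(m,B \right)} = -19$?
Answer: $2831$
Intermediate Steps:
$g{\left(A \right)} = - \frac{2 \left(A + A^{2}\right)}{13 + A}$ ($g{\left(A \right)} = - 2 \frac{A + A A}{A + 13} = - 2 \frac{A + A^{2}}{13 + A} = - \frac{2 \left(A + A^{2}\right)}{13 + A}$)
$- 149 Y{\left(-2,3 \right)} + g{\left(z{\left(6,0 \right)} \right)} = \left(-149\right) \left(-19\right) - \frac{0 \left(1 + 0\right)}{13 + 0} = 2831 - 0 \cdot \frac{1}{13} \cdot 1 = 2831 + 0 = 2831$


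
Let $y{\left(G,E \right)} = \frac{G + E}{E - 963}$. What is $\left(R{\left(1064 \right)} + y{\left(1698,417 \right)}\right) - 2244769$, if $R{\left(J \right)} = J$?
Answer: $- \frac{408355015}{182} \approx -2.2437 \cdot 10^{6}$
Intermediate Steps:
$y{\left(G,E \right)} = \frac{E + G}{-963 + E}$
$\left(R{\left(1064 \right)} + y{\left(1698,417 \right)}\right) - 2244769 = \left(1064 + \frac{417 + 1698}{-963 + 417}\right) - 2244769 = \left(1064 + \frac{1}{-546} \cdot 2115\right) - 2244769 = \left(1064 - \frac{705}{182}\right) - 2244769 = \frac{192943}{182} - 2244769 = - \frac{408355015}{182}$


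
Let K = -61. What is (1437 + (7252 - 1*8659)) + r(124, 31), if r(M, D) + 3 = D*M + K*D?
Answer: 1980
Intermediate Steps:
r(M, D) = -3 - 61*D + D*M (r(M, D) = -3 + (D*M - 61*D) = -3 + (-61*D + D*M) = -3 - 61*D + D*M)
(1437 + (7252 - 1*8659)) + r(124, 31) = (1437 + (7252 - 1*8659)) + (-3 - 61*31 + 31*124) = (1437 + (7252 - 8659)) + (-3 - 1891 + 3844) = (1437 - 1407) + 1950 = 30 + 1950 = 1980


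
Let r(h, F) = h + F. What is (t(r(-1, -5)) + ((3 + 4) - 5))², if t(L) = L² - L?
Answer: 1936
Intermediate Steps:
r(h, F) = F + h
(t(r(-1, -5)) + ((3 + 4) - 5))² = ((-5 - 1)*(-1 + (-5 - 1)) + ((3 + 4) - 5))² = (-6*(-1 - 6) + (7 - 5))² = (-6*(-7) + 2)² = (42 + 2)² = 44² = 1936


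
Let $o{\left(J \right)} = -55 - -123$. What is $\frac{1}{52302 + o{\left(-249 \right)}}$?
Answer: $\frac{1}{52370} \approx 1.9095 \cdot 10^{-5}$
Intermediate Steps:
$o{\left(J \right)} = 68$ ($o{\left(J \right)} = -55 + 123 = 68$)
$\frac{1}{52302 + o{\left(-249 \right)}} = \frac{1}{52302 + 68} = \frac{1}{52370}$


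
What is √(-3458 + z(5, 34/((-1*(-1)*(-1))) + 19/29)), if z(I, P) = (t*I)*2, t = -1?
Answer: 34*I*√3 ≈ 58.89*I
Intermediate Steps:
z(I, P) = -2*I (z(I, P) = -I*2 = -2*I)
√(-3458 + z(5, 34/((-1*(-1)*(-1))) + 19/29)) = √(-3458 - 2*5) = √(-3458 - 10) = √(-3468) = 34*I*√3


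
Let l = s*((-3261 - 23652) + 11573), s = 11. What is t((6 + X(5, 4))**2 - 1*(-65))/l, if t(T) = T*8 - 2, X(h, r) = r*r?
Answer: -439/16874 ≈ -0.026016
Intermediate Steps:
X(h, r) = r**2
l = -168740 (l = 11*((-3261 - 23652) + 11573) = 11*(-26913 + 11573) = 11*(-15340) = -168740)
t(T) = -2 + 8*T (t(T) = 8*T - 2 = -2 + 8*T)
t((6 + X(5, 4))**2 - 1*(-65))/l = (-2 + 8*((6 + 4**2)**2 - 1*(-65)))/(-168740) = (-2 + 8*((6 + 16)**2 + 65))*(-1/168740) = (-2 + 8*(22**2 + 65))*(-1/168740) = (-2 + 8*(484 + 65))*(-1/168740) = (-2 + 8*549)*(-1/168740) = (-2 + 4392)*(-1/168740) = 4390*(-1/168740) = -439/16874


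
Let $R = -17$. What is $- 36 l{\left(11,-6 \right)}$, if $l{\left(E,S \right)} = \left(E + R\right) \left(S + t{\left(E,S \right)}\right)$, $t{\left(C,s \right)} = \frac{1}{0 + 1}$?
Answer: $-1080$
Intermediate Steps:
$t{\left(C,s \right)} = 1$ ($t{\left(C,s \right)} = 1^{-1} = 1$)
$l{\left(E,S \right)} = \left(1 + S\right) \left(-17 + E\right)$ ($l{\left(E,S \right)} = \left(E - 17\right) \left(S + 1\right) = \left(-17 + E\right) \left(1 + S\right) = \left(1 + S\right) \left(-17 + E\right)$)
$- 36 l{\left(11,-6 \right)} = - 36 \left(-17 + 11 - -102 + 11 \left(-6\right)\right) = - 36 \left(-17 + 11 + 102 - 66\right) = \left(-36\right) 30 = -1080$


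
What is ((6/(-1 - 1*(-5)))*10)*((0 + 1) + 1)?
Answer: 30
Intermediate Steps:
((6/(-1 - 1*(-5)))*10)*((0 + 1) + 1) = ((6/(-1 + 5))*10)*(1 + 1) = ((6/4)*10)*2 = ((6*(¼))*10)*2 = ((3/2)*10)*2 = 15*2 = 30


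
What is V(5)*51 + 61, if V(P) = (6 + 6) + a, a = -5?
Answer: 418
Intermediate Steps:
V(P) = 7 (V(P) = (6 + 6) - 5 = 12 - 5 = 7)
V(5)*51 + 61 = 7*51 + 61 = 357 + 61 = 418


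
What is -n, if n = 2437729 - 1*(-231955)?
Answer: -2669684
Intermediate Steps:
n = 2669684 (n = 2437729 + 231955 = 2669684)
-n = -1*2669684 = -2669684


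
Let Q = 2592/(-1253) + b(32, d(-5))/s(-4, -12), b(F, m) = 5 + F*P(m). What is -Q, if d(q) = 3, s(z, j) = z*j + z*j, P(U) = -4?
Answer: 134317/40096 ≈ 3.3499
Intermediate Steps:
s(z, j) = 2*j*z (s(z, j) = j*z + j*z = 2*j*z)
b(F, m) = 5 - 4*F (b(F, m) = 5 + F*(-4) = 5 - 4*F)
Q = -134317/40096 (Q = 2592/(-1253) + (5 - 4*32)/((2*(-12)*(-4))) = 2592*(-1/1253) + (5 - 128)/96 = -2592/1253 - 123*1/96 = -2592/1253 - 41/32 = -134317/40096 ≈ -3.3499)
-Q = -1*(-134317/40096) = 134317/40096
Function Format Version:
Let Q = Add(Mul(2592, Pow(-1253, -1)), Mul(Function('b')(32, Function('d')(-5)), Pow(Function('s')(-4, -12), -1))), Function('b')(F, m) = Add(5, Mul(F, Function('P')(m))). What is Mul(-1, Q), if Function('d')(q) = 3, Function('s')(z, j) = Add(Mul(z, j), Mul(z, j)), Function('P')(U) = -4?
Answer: Rational(134317, 40096) ≈ 3.3499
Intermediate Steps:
Function('s')(z, j) = Mul(2, j, z) (Function('s')(z, j) = Add(Mul(j, z), Mul(j, z)) = Mul(2, j, z))
Function('b')(F, m) = Add(5, Mul(-4, F)) (Function('b')(F, m) = Add(5, Mul(F, -4)) = Add(5, Mul(-4, F)))
Q = Rational(-134317, 40096) (Q = Add(Mul(2592, Pow(-1253, -1)), Mul(Add(5, Mul(-4, 32)), Pow(Mul(2, -12, -4), -1))) = Add(Mul(2592, Rational(-1, 1253)), Mul(Add(5, -128), Pow(96, -1))) = Add(Rational(-2592, 1253), Mul(-123, Rational(1, 96))) = Add(Rational(-2592, 1253), Rational(-41, 32)) = Rational(-134317, 40096) ≈ -3.3499)
Mul(-1, Q) = Mul(-1, Rational(-134317, 40096)) = Rational(134317, 40096)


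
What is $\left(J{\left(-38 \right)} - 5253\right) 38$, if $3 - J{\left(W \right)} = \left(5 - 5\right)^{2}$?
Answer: $-199500$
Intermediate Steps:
$J{\left(W \right)} = 3$ ($J{\left(W \right)} = 3 - \left(5 - 5\right)^{2} = 3 - 0^{2} = 3 - 0 = 3 + 0 = 3$)
$\left(J{\left(-38 \right)} - 5253\right) 38 = \left(3 - 5253\right) 38 = \left(-5250\right) 38 = -199500$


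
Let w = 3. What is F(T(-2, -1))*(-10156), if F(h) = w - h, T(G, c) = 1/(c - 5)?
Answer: -96482/3 ≈ -32161.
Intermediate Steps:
T(G, c) = 1/(-5 + c)
F(h) = 3 - h
F(T(-2, -1))*(-10156) = (3 - 1/(-5 - 1))*(-10156) = (3 - 1/(-6))*(-10156) = (3 - 1*(-1/6))*(-10156) = (3 + 1/6)*(-10156) = (19/6)*(-10156) = -96482/3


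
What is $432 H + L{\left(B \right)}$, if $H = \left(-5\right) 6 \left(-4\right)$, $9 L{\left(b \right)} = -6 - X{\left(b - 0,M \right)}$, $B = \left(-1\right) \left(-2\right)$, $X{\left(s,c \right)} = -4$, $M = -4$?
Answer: $\frac{466558}{9} \approx 51840.0$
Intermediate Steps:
$B = 2$
$L{\left(b \right)} = - \frac{2}{9}$ ($L{\left(b \right)} = \frac{-6 - -4}{9} = \frac{-6 + 4}{9} = \frac{1}{9} \left(-2\right) = - \frac{2}{9}$)
$H = 120$ ($H = \left(-30\right) \left(-4\right) = 120$)
$432 H + L{\left(B \right)} = 432 \cdot 120 - \frac{2}{9} = 51840 - \frac{2}{9} = \frac{466558}{9}$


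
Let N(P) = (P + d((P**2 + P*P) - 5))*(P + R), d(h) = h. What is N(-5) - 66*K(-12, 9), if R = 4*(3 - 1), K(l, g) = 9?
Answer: -474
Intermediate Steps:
R = 8 (R = 4*2 = 8)
N(P) = (8 + P)*(-5 + P + 2*P**2) (N(P) = (P + ((P**2 + P*P) - 5))*(P + 8) = (P + ((P**2 + P**2) - 5))*(8 + P) = (P + (2*P**2 - 5))*(8 + P) = (P + (-5 + 2*P**2))*(8 + P) = (-5 + P + 2*P**2)*(8 + P) = (8 + P)*(-5 + P + 2*P**2))
N(-5) - 66*K(-12, 9) = (-40 + 2*(-5)**3 + 3*(-5) + 17*(-5)**2) - 66*9 = (-40 + 2*(-125) - 15 + 17*25) - 594 = (-40 - 250 - 15 + 425) - 594 = 120 - 594 = -474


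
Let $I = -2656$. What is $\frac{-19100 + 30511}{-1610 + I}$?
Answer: $- \frac{11411}{4266} \approx -2.6749$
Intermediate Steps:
$\frac{-19100 + 30511}{-1610 + I} = \frac{-19100 + 30511}{-1610 - 2656} = \frac{11411}{-4266} = 11411 \left(- \frac{1}{4266}\right) = - \frac{11411}{4266}$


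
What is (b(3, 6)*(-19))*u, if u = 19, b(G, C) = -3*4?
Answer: 4332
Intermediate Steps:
b(G, C) = -12
(b(3, 6)*(-19))*u = -12*(-19)*19 = 228*19 = 4332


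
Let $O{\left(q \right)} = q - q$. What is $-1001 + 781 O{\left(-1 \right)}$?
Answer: $-1001$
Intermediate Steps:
$O{\left(q \right)} = 0$
$-1001 + 781 O{\left(-1 \right)} = -1001 + 781 \cdot 0 = -1001 + 0 = -1001$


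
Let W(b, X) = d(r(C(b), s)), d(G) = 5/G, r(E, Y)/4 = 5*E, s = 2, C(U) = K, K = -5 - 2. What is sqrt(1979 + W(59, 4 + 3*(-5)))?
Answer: sqrt(387877)/14 ≈ 44.486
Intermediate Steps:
K = -7
C(U) = -7
r(E, Y) = 20*E (r(E, Y) = 4*(5*E) = 20*E)
W(b, X) = -1/28 (W(b, X) = 5/((20*(-7))) = 5/(-140) = 5*(-1/140) = -1/28)
sqrt(1979 + W(59, 4 + 3*(-5))) = sqrt(1979 - 1/28) = sqrt(55411/28) = sqrt(387877)/14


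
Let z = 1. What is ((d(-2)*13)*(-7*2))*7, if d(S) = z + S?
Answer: 1274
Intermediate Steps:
d(S) = 1 + S
((d(-2)*13)*(-7*2))*7 = (((1 - 2)*13)*(-7*2))*7 = (-1*13*(-14))*7 = -13*(-14)*7 = 182*7 = 1274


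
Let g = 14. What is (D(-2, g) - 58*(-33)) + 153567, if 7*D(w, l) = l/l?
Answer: 1088368/7 ≈ 1.5548e+5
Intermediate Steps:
D(w, l) = 1/7 (D(w, l) = (l/l)/7 = (1/7)*1 = 1/7)
(D(-2, g) - 58*(-33)) + 153567 = (1/7 - 58*(-33)) + 153567 = (1/7 + 1914) + 153567 = 13399/7 + 153567 = 1088368/7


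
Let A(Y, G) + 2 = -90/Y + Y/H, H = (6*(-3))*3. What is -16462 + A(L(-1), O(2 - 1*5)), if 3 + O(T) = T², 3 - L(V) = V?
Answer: -890275/54 ≈ -16487.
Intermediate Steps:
L(V) = 3 - V
O(T) = -3 + T²
H = -54 (H = -18*3 = -54)
A(Y, G) = -2 - 90/Y - Y/54 (A(Y, G) = -2 + (-90/Y + Y/(-54)) = -2 + (-90/Y + Y*(-1/54)) = -2 + (-90/Y - Y/54) = -2 - 90/Y - Y/54)
-16462 + A(L(-1), O(2 - 1*5)) = -16462 + (-2 - 90/(3 - 1*(-1)) - (3 - 1*(-1))/54) = -16462 + (-2 - 90/(3 + 1) - (3 + 1)/54) = -16462 + (-2 - 90/4 - 1/54*4) = -16462 + (-2 - 90*¼ - 2/27) = -16462 + (-2 - 45/2 - 2/27) = -16462 - 1327/54 = -890275/54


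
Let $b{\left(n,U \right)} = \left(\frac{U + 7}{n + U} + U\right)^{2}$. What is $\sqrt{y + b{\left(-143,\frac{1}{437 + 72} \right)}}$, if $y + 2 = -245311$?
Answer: $\frac{4 i \sqrt{584560340317875038}}{6174679} \approx 495.29 i$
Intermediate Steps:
$y = -245313$ ($y = -2 - 245311 = -245313$)
$b{\left(n,U \right)} = \left(U + \frac{7 + U}{U + n}\right)^{2}$ ($b{\left(n,U \right)} = \left(\frac{7 + U}{U + n} + U\right)^{2} = \left(U + \frac{7 + U}{U + n}\right)^{2}$)
$\sqrt{y + b{\left(-143,\frac{1}{437 + 72} \right)}} = \sqrt{-245313 + \frac{\left(7 + \frac{1}{437 + 72} + \left(\frac{1}{437 + 72}\right)^{2} + \frac{1}{437 + 72} \left(-143\right)\right)^{2}}{\left(\frac{1}{437 + 72} - 143\right)^{2}}} = \sqrt{-245313 + \frac{\left(7 + \frac{1}{509} + \left(\frac{1}{509}\right)^{2} + \frac{1}{509} \left(-143\right)\right)^{2}}{\left(\frac{1}{509} - 143\right)^{2}}} = \sqrt{-245313 + \frac{\left(7 + \frac{1}{509} + \frac{1}{259081} - \frac{143}{509}\right)^{2}}{\frac{5297801796}{259081}}} = \sqrt{-245313 + \frac{259081 \left(\frac{1741290}{259081}\right)^{2}}{5297801796}} = \sqrt{-245313 + \frac{259081}{5297801796} \cdot \frac{3032090864100}{67122964561}} = \sqrt{-245313 + \frac{84224746225}{38126660753041}} = \sqrt{- \frac{9352965445086000608}{38126660753041}} = \frac{4 i \sqrt{584560340317875038}}{6174679}$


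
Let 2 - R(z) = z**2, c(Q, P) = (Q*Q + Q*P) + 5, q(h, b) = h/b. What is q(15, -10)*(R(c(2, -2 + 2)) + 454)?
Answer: -1125/2 ≈ -562.50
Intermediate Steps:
c(Q, P) = 5 + Q**2 + P*Q (c(Q, P) = (Q**2 + P*Q) + 5 = 5 + Q**2 + P*Q)
R(z) = 2 - z**2
q(15, -10)*(R(c(2, -2 + 2)) + 454) = (15/(-10))*((2 - (5 + 2**2 + (-2 + 2)*2)**2) + 454) = (15*(-1/10))*((2 - (5 + 4 + 0*2)**2) + 454) = -3*((2 - (5 + 4 + 0)**2) + 454)/2 = -3*((2 - 1*9**2) + 454)/2 = -3*((2 - 1*81) + 454)/2 = -3*((2 - 81) + 454)/2 = -3*(-79 + 454)/2 = -3/2*375 = -1125/2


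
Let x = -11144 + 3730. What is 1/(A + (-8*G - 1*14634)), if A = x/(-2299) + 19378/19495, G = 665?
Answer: -4074455/81284485438 ≈ -5.0126e-5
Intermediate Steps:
x = -7414
A = 17189632/4074455 (A = -7414/(-2299) + 19378/19495 = -7414*(-1/2299) + 19378*(1/19495) = 674/209 + 19378/19495 = 17189632/4074455 ≈ 4.2189)
1/(A + (-8*G - 1*14634)) = 1/(17189632/4074455 + (-8*665 - 1*14634)) = 1/(17189632/4074455 + (-5320 - 14634)) = 1/(17189632/4074455 - 19954) = 1/(-81284485438/4074455) = -4074455/81284485438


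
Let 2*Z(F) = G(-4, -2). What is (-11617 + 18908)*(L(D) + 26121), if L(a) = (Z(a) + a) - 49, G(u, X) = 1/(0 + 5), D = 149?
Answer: 1911780401/10 ≈ 1.9118e+8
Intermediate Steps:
G(u, X) = 1/5
Z(F) = 1/10 (Z(F) = (1/2)*(1/5) = 1/10)
L(a) = -489/10 + a (L(a) = (1/10 + a) - 49 = -489/10 + a)
(-11617 + 18908)*(L(D) + 26121) = (-11617 + 18908)*((-489/10 + 149) + 26121) = 7291*(1001/10 + 26121) = 7291*(262211/10) = 1911780401/10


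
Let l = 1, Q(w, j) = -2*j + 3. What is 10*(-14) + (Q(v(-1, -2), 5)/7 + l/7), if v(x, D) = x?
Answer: -986/7 ≈ -140.86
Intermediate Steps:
Q(w, j) = 3 - 2*j
10*(-14) + (Q(v(-1, -2), 5)/7 + l/7) = 10*(-14) + ((3 - 2*5)/7 + 1/7) = -140 + ((3 - 10)*(⅐) + 1*(⅐)) = -140 + (-7*⅐ + ⅐) = -140 + (-1 + ⅐) = -140 - 6/7 = -986/7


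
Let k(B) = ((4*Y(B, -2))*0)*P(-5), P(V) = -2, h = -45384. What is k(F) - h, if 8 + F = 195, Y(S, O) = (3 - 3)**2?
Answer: 45384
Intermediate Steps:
Y(S, O) = 0 (Y(S, O) = 0**2 = 0)
F = 187 (F = -8 + 195 = 187)
k(B) = 0 (k(B) = ((4*0)*0)*(-2) = (0*0)*(-2) = 0*(-2) = 0)
k(F) - h = 0 - 1*(-45384) = 0 + 45384 = 45384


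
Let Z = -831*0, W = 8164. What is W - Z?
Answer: 8164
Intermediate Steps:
Z = 0
W - Z = 8164 - 1*0 = 8164 + 0 = 8164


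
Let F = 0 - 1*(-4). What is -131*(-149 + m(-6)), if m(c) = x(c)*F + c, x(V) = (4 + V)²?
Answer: 18209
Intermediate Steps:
F = 4 (F = 0 + 4 = 4)
m(c) = c + 4*(4 + c)² (m(c) = (4 + c)²*4 + c = 4*(4 + c)² + c = c + 4*(4 + c)²)
-131*(-149 + m(-6)) = -131*(-149 + (-6 + 4*(4 - 6)²)) = -131*(-149 + (-6 + 4*(-2)²)) = -131*(-149 + (-6 + 4*4)) = -131*(-149 + (-6 + 16)) = -131*(-149 + 10) = -131*(-139) = 18209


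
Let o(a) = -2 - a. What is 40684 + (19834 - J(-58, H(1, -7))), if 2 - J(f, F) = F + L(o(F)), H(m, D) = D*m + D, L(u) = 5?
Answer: 60507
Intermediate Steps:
H(m, D) = D + D*m
J(f, F) = -3 - F (J(f, F) = 2 - (F + 5) = 2 - (5 + F) = 2 + (-5 - F) = -3 - F)
40684 + (19834 - J(-58, H(1, -7))) = 40684 + (19834 - (-3 - (-7)*(1 + 1))) = 40684 + (19834 - (-3 - (-7)*2)) = 40684 + (19834 - (-3 - 1*(-14))) = 40684 + (19834 - (-3 + 14)) = 40684 + (19834 - 1*11) = 40684 + (19834 - 11) = 40684 + 19823 = 60507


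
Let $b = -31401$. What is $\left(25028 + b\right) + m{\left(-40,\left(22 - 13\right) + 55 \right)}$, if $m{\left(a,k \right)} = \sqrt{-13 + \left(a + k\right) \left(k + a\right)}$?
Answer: $-6373 + \sqrt{563} \approx -6349.3$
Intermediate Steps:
$m{\left(a,k \right)} = \sqrt{-13 + \left(a + k\right)^{2}}$ ($m{\left(a,k \right)} = \sqrt{-13 + \left(a + k\right) \left(a + k\right)} = \sqrt{-13 + \left(a + k\right)^{2}}$)
$\left(25028 + b\right) + m{\left(-40,\left(22 - 13\right) + 55 \right)} = \left(25028 - 31401\right) + \sqrt{-13 + \left(-40 + \left(\left(22 - 13\right) + 55\right)\right)^{2}} = -6373 + \sqrt{-13 + \left(-40 + \left(9 + 55\right)\right)^{2}} = -6373 + \sqrt{-13 + \left(-40 + 64\right)^{2}} = -6373 + \sqrt{-13 + 24^{2}} = -6373 + \sqrt{-13 + 576} = -6373 + \sqrt{563}$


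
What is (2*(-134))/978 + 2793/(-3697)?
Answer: -1861175/1807833 ≈ -1.0295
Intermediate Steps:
(2*(-134))/978 + 2793/(-3697) = -268*1/978 + 2793*(-1/3697) = -134/489 - 2793/3697 = -1861175/1807833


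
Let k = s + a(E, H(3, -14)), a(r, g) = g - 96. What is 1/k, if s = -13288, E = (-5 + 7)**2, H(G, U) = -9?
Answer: -1/13393 ≈ -7.4666e-5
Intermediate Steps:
E = 4 (E = 2**2 = 4)
a(r, g) = -96 + g
k = -13393 (k = -13288 + (-96 - 9) = -13288 - 105 = -13393)
1/k = 1/(-13393) = -1/13393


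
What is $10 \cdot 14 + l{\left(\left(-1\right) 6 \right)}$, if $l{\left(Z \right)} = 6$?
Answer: $146$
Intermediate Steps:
$10 \cdot 14 + l{\left(\left(-1\right) 6 \right)} = 10 \cdot 14 + 6 = 140 + 6 = 146$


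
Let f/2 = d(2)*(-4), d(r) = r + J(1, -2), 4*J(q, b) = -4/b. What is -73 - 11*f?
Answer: 147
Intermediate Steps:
J(q, b) = -1/b (J(q, b) = (-4/b)/4 = -1/b)
d(r) = 1/2 + r (d(r) = r - 1/(-2) = r - 1*(-1/2) = r + 1/2 = 1/2 + r)
f = -20 (f = 2*((1/2 + 2)*(-4)) = 2*((5/2)*(-4)) = 2*(-10) = -20)
-73 - 11*f = -73 - 11*(-20) = -73 + 220 = 147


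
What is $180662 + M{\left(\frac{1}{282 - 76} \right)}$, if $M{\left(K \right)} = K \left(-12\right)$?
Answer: $\frac{18608180}{103} \approx 1.8066 \cdot 10^{5}$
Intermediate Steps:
$M{\left(K \right)} = - 12 K$
$180662 + M{\left(\frac{1}{282 - 76} \right)} = 180662 - \frac{12}{282 - 76} = 180662 - \frac{12}{206} = 180662 - \frac{6}{103} = \frac{18608180}{103}$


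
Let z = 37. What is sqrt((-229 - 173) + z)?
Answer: I*sqrt(365) ≈ 19.105*I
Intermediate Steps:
sqrt((-229 - 173) + z) = sqrt((-229 - 173) + 37) = sqrt(-402 + 37) = sqrt(-365) = I*sqrt(365)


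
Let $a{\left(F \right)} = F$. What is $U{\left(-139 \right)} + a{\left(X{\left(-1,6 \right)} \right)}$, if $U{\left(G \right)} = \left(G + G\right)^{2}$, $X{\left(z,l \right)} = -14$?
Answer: $77270$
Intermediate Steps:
$U{\left(G \right)} = 4 G^{2}$ ($U{\left(G \right)} = \left(2 G\right)^{2} = 4 G^{2}$)
$U{\left(-139 \right)} + a{\left(X{\left(-1,6 \right)} \right)} = 4 \left(-139\right)^{2} - 14 = 4 \cdot 19321 - 14 = 77284 - 14 = 77270$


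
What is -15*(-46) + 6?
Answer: 696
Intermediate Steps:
-15*(-46) + 6 = 690 + 6 = 696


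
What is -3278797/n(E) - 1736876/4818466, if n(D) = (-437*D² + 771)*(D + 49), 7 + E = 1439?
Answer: -1152545288465779025/3197429378294757941 ≈ -0.36046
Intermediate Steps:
E = 1432 (E = -7 + 1439 = 1432)
n(D) = (49 + D)*(771 - 437*D²) (n(D) = (771 - 437*D²)*(49 + D) = (49 + D)*(771 - 437*D²))
-3278797/n(E) - 1736876/4818466 = -3278797/(37779 - 21413*1432² - 437*1432³ + 771*1432) - 1736876/4818466 = -3278797/(37779 - 21413*2050624 - 437*2936493568 + 1104072) - 1736876*1/4818466 = -3278797/(37779 - 43910011712 - 1283247689216 + 1104072) - 868438/2409233 = -3278797/(-1327156559077) - 868438/2409233 = -3278797*(-1/1327156559077) - 868438/2409233 = 3278797/1327156559077 - 868438/2409233 = -1152545288465779025/3197429378294757941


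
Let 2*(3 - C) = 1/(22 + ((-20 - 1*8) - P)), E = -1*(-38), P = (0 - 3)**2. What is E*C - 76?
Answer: 589/15 ≈ 39.267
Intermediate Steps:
P = 9 (P = (-3)**2 = 9)
E = 38
C = 91/30 (C = 3 - 1/(2*(22 + ((-20 - 1*8) - 1*9))) = 3 - 1/(2*(22 + ((-20 - 8) - 9))) = 3 - 1/(2*(22 + (-28 - 9))) = 3 - 1/(2*(22 - 37)) = 3 - 1/2/(-15) = 3 - 1/2*(-1/15) = 3 + 1/30 = 91/30 ≈ 3.0333)
E*C - 76 = 38*(91/30) - 76 = 1729/15 - 76 = 589/15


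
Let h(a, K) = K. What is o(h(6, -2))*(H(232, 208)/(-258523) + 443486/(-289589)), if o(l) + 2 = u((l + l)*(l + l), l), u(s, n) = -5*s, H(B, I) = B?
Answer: 9406918297732/74865417047 ≈ 125.65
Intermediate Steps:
o(l) = -2 - 20*l² (o(l) = -2 - 5*(l + l)*(l + l) = -2 - 5*2*l*2*l = -2 - 20*l²)
o(h(6, -2))*(H(232, 208)/(-258523) + 443486/(-289589)) = (-2 - 20*(-2)²)*(232/(-258523) + 443486/(-289589)) = (-2 - 20*4)*(232*(-1/258523) + 443486*(-1/289589)) = (-2 - 80)*(-232/258523 - 443486/289589) = -82*(-114718515826/74865417047) = 9406918297732/74865417047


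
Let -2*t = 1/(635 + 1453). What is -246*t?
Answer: 41/696 ≈ 0.058908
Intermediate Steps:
t = -1/4176 (t = -1/(2*(635 + 1453)) = -1/2/2088 = -1/2*1/2088 = -1/4176 ≈ -0.00023946)
-246*t = -246*(-1/4176) = 41/696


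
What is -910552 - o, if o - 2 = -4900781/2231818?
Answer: -2032185906391/2231818 ≈ -9.1055e+5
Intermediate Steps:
o = -437145/2231818 (o = 2 - 4900781/2231818 = -437145/2231818 ≈ -0.19587)
-910552 - o = -910552 - 1*(-437145/2231818) = -910552 + 437145/2231818 = -2032185906391/2231818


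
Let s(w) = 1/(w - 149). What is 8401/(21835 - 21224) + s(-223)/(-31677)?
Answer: 98996074055/7199928684 ≈ 13.750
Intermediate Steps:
s(w) = 1/(-149 + w)
8401/(21835 - 21224) + s(-223)/(-31677) = 8401/(21835 - 21224) + 1/(-149 - 223*(-31677)) = 8401/611 - 1/31677/(-372) = 8401*(1/611) - 1/372*(-1/31677) = 8401/611 + 1/11783844 = 98996074055/7199928684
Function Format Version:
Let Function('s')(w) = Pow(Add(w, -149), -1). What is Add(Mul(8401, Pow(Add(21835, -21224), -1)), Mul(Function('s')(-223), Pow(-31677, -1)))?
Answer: Rational(98996074055, 7199928684) ≈ 13.750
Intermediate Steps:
Function('s')(w) = Pow(Add(-149, w), -1)
Add(Mul(8401, Pow(Add(21835, -21224), -1)), Mul(Function('s')(-223), Pow(-31677, -1))) = Add(Mul(8401, Pow(Add(21835, -21224), -1)), Mul(Pow(Add(-149, -223), -1), Pow(-31677, -1))) = Add(Mul(8401, Pow(611, -1)), Mul(Pow(-372, -1), Rational(-1, 31677))) = Add(Mul(8401, Rational(1, 611)), Mul(Rational(-1, 372), Rational(-1, 31677))) = Add(Rational(8401, 611), Rational(1, 11783844)) = Rational(98996074055, 7199928684)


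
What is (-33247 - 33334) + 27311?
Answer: -39270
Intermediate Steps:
(-33247 - 33334) + 27311 = -66581 + 27311 = -39270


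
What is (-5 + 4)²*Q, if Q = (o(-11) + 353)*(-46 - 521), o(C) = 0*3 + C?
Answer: -193914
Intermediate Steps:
o(C) = C (o(C) = 0 + C = C)
Q = -193914 (Q = (-11 + 353)*(-46 - 521) = 342*(-567) = -193914)
(-5 + 4)²*Q = (-5 + 4)²*(-193914) = (-1)²*(-193914) = 1*(-193914) = -193914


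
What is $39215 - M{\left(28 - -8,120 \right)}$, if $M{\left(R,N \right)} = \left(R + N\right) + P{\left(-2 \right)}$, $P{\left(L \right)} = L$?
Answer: $39061$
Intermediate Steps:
$M{\left(R,N \right)} = -2 + N + R$ ($M{\left(R,N \right)} = \left(R + N\right) - 2 = \left(N + R\right) - 2 = -2 + N + R$)
$39215 - M{\left(28 - -8,120 \right)} = 39215 - \left(-2 + 120 + \left(28 - -8\right)\right) = 39215 - \left(-2 + 120 + \left(28 + 8\right)\right) = 39215 - \left(-2 + 120 + 36\right) = 39215 - 154 = 39061$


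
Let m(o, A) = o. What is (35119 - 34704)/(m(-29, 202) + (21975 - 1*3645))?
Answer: 415/18301 ≈ 0.022676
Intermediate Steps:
(35119 - 34704)/(m(-29, 202) + (21975 - 1*3645)) = (35119 - 34704)/(-29 + (21975 - 1*3645)) = 415/(-29 + (21975 - 3645)) = 415/(-29 + 18330) = 415/18301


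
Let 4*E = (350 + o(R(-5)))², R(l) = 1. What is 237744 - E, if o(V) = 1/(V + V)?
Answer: 3312503/16 ≈ 2.0703e+5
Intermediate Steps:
o(V) = 1/(2*V)
E = 491401/16 (E = (350 + (½)/1)²/4 = (350 + (½)*1)²/4 = (350 + ½)²/4 = (701/2)²/4 = (¼)*(491401/4) = 491401/16 ≈ 30713.)
237744 - E = 237744 - 1*491401/16 = 237744 - 491401/16 = 3312503/16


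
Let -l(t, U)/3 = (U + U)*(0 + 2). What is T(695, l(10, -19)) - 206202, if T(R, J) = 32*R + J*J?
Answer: -131978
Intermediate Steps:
l(t, U) = -12*U (l(t, U) = -3*(U + U)*(0 + 2) = -3*2*U*2 = -12*U)
T(R, J) = J² + 32*R (T(R, J) = 32*R + J² = J² + 32*R)
T(695, l(10, -19)) - 206202 = ((-12*(-19))² + 32*695) - 206202 = (228² + 22240) - 206202 = (51984 + 22240) - 206202 = 74224 - 206202 = -131978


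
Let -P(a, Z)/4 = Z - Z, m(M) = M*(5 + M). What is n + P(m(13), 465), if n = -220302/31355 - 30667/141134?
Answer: -4579095179/632179510 ≈ -7.2433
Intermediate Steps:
P(a, Z) = 0 (P(a, Z) = -4*(Z - Z) = -4*0 = 0)
n = -4579095179/632179510 (n = -220302*1/31355 - 30667*1/141134 = -220302/31355 - 4381/20162 = -4579095179/632179510 ≈ -7.2433)
n + P(m(13), 465) = -4579095179/632179510 + 0 = -4579095179/632179510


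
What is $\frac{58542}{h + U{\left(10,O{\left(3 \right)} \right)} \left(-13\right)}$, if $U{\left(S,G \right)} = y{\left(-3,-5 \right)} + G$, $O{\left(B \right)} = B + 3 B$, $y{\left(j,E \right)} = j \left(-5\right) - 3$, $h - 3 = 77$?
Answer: $- \frac{29271}{116} \approx -252.34$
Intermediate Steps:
$h = 80$ ($h = 3 + 77 = 80$)
$y{\left(j,E \right)} = -3 - 5 j$ ($y{\left(j,E \right)} = - 5 j - 3 = -3 - 5 j$)
$O{\left(B \right)} = 4 B$
$U{\left(S,G \right)} = 12 + G$ ($U{\left(S,G \right)} = \left(-3 - -15\right) + G = \left(-3 + 15\right) + G = 12 + G$)
$\frac{58542}{h + U{\left(10,O{\left(3 \right)} \right)} \left(-13\right)} = \frac{58542}{80 + \left(12 + 4 \cdot 3\right) \left(-13\right)} = \frac{58542}{80 + \left(12 + 12\right) \left(-13\right)} = \frac{58542}{80 + 24 \left(-13\right)} = \frac{58542}{80 - 312} = \frac{58542}{-232} = 58542 \left(- \frac{1}{232}\right) = - \frac{29271}{116}$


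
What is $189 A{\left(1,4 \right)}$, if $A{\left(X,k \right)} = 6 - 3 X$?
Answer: $567$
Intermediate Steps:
$189 A{\left(1,4 \right)} = 189 \left(6 - 3\right) = 189 \cdot 3 = 567$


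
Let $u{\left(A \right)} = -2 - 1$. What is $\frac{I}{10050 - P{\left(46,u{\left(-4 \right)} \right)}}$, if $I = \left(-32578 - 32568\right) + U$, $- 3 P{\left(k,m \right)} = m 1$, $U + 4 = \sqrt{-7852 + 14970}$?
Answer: $- \frac{65150}{10049} + \frac{\sqrt{7118}}{10049} \approx -6.4748$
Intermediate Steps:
$U = -4 + \sqrt{7118}$ ($U = -4 + \sqrt{-7852 + 14970} = -4 + \sqrt{7118} \approx 80.368$)
$u{\left(A \right)} = -3$
$P{\left(k,m \right)} = - \frac{m}{3}$ ($P{\left(k,m \right)} = - \frac{m 1}{3} = - \frac{m}{3}$)
$I = -65150 + \sqrt{7118}$ ($I = \left(-32578 - 32568\right) - \left(4 - \sqrt{7118}\right) = -65146 - \left(4 - \sqrt{7118}\right) = -65150 + \sqrt{7118} \approx -65066.0$)
$\frac{I}{10050 - P{\left(46,u{\left(-4 \right)} \right)}} = \frac{-65150 + \sqrt{7118}}{10050 - \left(- \frac{1}{3}\right) \left(-3\right)} = \frac{-65150 + \sqrt{7118}}{10050 - 1} = \frac{-65150 + \sqrt{7118}}{10049} = \left(-65150 + \sqrt{7118}\right) \frac{1}{10049} = - \frac{65150}{10049} + \frac{\sqrt{7118}}{10049}$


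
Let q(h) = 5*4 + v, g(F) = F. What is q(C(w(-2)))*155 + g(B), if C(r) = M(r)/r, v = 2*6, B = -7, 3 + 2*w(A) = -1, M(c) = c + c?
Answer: 4953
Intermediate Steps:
M(c) = 2*c
w(A) = -2 (w(A) = -3/2 + (½)*(-1) = -3/2 - ½ = -2)
v = 12
C(r) = 2 (C(r) = (2*r)/r = 2)
q(h) = 32 (q(h) = 5*4 + 12 = 20 + 12 = 32)
q(C(w(-2)))*155 + g(B) = 32*155 - 7 = 4960 - 7 = 4953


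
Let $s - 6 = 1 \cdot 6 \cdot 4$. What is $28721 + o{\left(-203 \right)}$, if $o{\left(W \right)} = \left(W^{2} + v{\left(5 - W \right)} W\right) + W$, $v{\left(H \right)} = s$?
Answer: $63637$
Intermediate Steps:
$s = 30$ ($s = 6 + 1 \cdot 6 \cdot 4 = 6 + 6 \cdot 4 = 6 + 24 = 30$)
$v{\left(H \right)} = 30$
$o{\left(W \right)} = W^{2} + 31 W$ ($o{\left(W \right)} = \left(W^{2} + 30 W\right) + W = W^{2} + 31 W$)
$28721 + o{\left(-203 \right)} = 28721 - 203 \left(31 - 203\right) = 28721 - -34916 = 28721 + 34916 = 63637$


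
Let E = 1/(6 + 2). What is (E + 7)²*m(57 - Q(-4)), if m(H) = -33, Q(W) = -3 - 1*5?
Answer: -107217/64 ≈ -1675.3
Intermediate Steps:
E = ⅛ (E = 1/8 = ⅛ ≈ 0.12500)
Q(W) = -8 (Q(W) = -3 - 5 = -8)
(E + 7)²*m(57 - Q(-4)) = (⅛ + 7)²*(-33) = (57/8)²*(-33) = (3249/64)*(-33) = -107217/64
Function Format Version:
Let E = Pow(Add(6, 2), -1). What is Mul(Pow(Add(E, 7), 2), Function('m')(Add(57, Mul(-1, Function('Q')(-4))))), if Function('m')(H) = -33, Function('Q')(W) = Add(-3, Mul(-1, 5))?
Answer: Rational(-107217, 64) ≈ -1675.3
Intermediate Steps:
E = Rational(1, 8) (E = Pow(8, -1) = Rational(1, 8) ≈ 0.12500)
Function('Q')(W) = -8 (Function('Q')(W) = Add(-3, -5) = -8)
Mul(Pow(Add(E, 7), 2), Function('m')(Add(57, Mul(-1, Function('Q')(-4))))) = Mul(Pow(Add(Rational(1, 8), 7), 2), -33) = Mul(Pow(Rational(57, 8), 2), -33) = Mul(Rational(3249, 64), -33) = Rational(-107217, 64)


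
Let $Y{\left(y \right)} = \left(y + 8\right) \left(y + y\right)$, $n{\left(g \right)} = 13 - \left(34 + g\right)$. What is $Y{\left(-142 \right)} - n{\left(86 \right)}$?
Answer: $38163$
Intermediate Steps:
$n{\left(g \right)} = -21 - g$
$Y{\left(y \right)} = 2 y \left(8 + y\right)$ ($Y{\left(y \right)} = \left(8 + y\right) 2 y = 2 y \left(8 + y\right)$)
$Y{\left(-142 \right)} - n{\left(86 \right)} = 2 \left(-142\right) \left(8 - 142\right) - \left(-21 - 86\right) = 2 \left(-142\right) \left(-134\right) - \left(-21 - 86\right) = 38056 - -107 = 38056 + 107 = 38163$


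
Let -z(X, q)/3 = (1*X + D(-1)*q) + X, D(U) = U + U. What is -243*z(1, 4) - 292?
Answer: -4666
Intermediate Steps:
D(U) = 2*U
z(X, q) = -6*X + 6*q (z(X, q) = -3*((1*X + (2*(-1))*q) + X) = -3*((X - 2*q) + X) = -3*(-2*q + 2*X) = -6*X + 6*q)
-243*z(1, 4) - 292 = -243*(-6*1 + 6*4) - 292 = -243*(-6 + 24) - 292 = -243*18 - 292 = -4374 - 292 = -4666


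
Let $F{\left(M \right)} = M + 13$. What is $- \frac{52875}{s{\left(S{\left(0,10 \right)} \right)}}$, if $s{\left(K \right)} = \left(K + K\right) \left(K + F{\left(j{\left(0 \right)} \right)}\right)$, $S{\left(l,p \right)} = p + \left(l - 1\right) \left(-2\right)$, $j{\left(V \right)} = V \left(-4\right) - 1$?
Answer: $- \frac{5875}{64} \approx -91.797$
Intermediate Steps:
$j{\left(V \right)} = -1 - 4 V$ ($j{\left(V \right)} = - 4 V - 1 = -1 - 4 V$)
$S{\left(l,p \right)} = 2 + p - 2 l$ ($S{\left(l,p \right)} = p + \left(-1 + l\right) \left(-2\right) = p - \left(-2 + 2 l\right) = 2 + p - 2 l$)
$F{\left(M \right)} = 13 + M$
$s{\left(K \right)} = 2 K \left(12 + K\right)$ ($s{\left(K \right)} = \left(K + K\right) \left(K + \left(13 - 1\right)\right) = 2 K \left(K + \left(13 + \left(-1 + 0\right)\right)\right) = 2 K \left(K + \left(13 - 1\right)\right) = 2 K \left(K + 12\right) = 2 K \left(12 + K\right)$)
$- \frac{52875}{s{\left(S{\left(0,10 \right)} \right)}} = - \frac{52875}{2 \left(2 + 10 - 0\right) \left(12 + \left(2 + 10 - 0\right)\right)} = - \frac{52875}{2 \left(2 + 10 + 0\right) \left(12 + \left(2 + 10 + 0\right)\right)} = - \frac{52875}{2 \cdot 12 \left(12 + 12\right)} = - \frac{52875}{2 \cdot 12 \cdot 24} = - \frac{52875}{576} = \left(-52875\right) \frac{1}{576} = - \frac{5875}{64}$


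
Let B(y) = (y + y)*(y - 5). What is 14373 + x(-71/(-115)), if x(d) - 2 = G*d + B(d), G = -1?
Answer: 190029642/13225 ≈ 14369.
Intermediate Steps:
B(y) = 2*y*(-5 + y) (B(y) = (2*y)*(-5 + y) = 2*y*(-5 + y))
x(d) = 2 - d + 2*d*(-5 + d) (x(d) = 2 + (-d + 2*d*(-5 + d)) = 2 - d + 2*d*(-5 + d))
14373 + x(-71/(-115)) = 14373 + (2 - (-71)/(-115) + 2*(-71/(-115))*(-5 - 71/(-115))) = 14373 + (2 - (-71)*(-1)/115 + 2*(-71*(-1/115))*(-5 - 71*(-1/115))) = 14373 + (2 - 1*71/115 + 2*(71/115)*(-5 + 71/115)) = 14373 + (2 - 71/115 + 2*(71/115)*(-504/115)) = 14373 + (2 - 71/115 - 71568/13225) = 14373 - 53283/13225 = 190029642/13225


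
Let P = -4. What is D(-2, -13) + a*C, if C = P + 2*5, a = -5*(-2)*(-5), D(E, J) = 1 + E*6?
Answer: -311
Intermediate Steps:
D(E, J) = 1 + 6*E
a = -50 (a = 10*(-5) = -50)
C = 6 (C = -4 + 2*5 = -4 + 10 = 6)
D(-2, -13) + a*C = (1 + 6*(-2)) - 50*6 = (1 - 12) - 300 = -11 - 300 = -311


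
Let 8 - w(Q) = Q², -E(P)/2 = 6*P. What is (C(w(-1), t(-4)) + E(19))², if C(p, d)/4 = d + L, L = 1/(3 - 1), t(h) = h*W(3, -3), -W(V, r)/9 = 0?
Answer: 51076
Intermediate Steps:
E(P) = -12*P
W(V, r) = 0 (W(V, r) = -9*0 = 0)
w(Q) = 8 - Q²
t(h) = 0 (t(h) = h*0 = 0)
L = ½ (L = 1/2 = ½ ≈ 0.50000)
C(p, d) = 2 + 4*d (C(p, d) = 4*(d + ½) = 4*(½ + d) = 2 + 4*d)
(C(w(-1), t(-4)) + E(19))² = ((2 + 4*0) - 12*19)² = ((2 + 0) - 228)² = (2 - 228)² = (-226)² = 51076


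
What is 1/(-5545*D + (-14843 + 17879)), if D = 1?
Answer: -1/2509 ≈ -0.00039857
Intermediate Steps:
1/(-5545*D + (-14843 + 17879)) = 1/(-5545*1 + (-14843 + 17879)) = 1/(-5545 + 3036) = 1/(-2509) = -1/2509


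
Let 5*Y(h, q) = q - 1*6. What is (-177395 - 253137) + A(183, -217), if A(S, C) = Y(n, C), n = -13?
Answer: -2152883/5 ≈ -4.3058e+5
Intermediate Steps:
Y(h, q) = -6/5 + q/5 (Y(h, q) = (q - 1*6)/5 = (q - 6)/5 = (-6 + q)/5 = -6/5 + q/5)
A(S, C) = -6/5 + C/5
(-177395 - 253137) + A(183, -217) = (-177395 - 253137) + (-6/5 + (⅕)*(-217)) = -430532 + (-6/5 - 217/5) = -430532 - 223/5 = -2152883/5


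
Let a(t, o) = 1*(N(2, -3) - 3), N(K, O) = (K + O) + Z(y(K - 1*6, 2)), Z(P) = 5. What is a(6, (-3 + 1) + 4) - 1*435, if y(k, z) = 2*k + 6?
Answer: -434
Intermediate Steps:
y(k, z) = 6 + 2*k
N(K, O) = 5 + K + O (N(K, O) = (K + O) + 5 = 5 + K + O)
a(t, o) = 1 (a(t, o) = 1*((5 + 2 - 3) - 3) = 1*(4 - 3) = 1*1 = 1)
a(6, (-3 + 1) + 4) - 1*435 = 1 - 1*435 = 1 - 435 = -434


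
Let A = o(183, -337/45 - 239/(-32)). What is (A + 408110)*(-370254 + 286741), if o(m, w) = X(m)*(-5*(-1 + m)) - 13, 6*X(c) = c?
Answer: -31763501446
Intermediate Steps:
X(c) = c/6
o(m, w) = -13 + m*(5 - 5*m)/6 (o(m, w) = (m/6)*(-5*(-1 + m)) - 13 = (m/6)*(5 - 5*m) - 13 = m*(5 - 5*m)/6 - 13 = -13 + m*(5 - 5*m)/6)
A = -27768 (A = -13 - 5/6*183**2 + (5/6)*183 = -13 - 5/6*33489 + 305/2 = -13 - 55815/2 + 305/2 = -27768)
(A + 408110)*(-370254 + 286741) = (-27768 + 408110)*(-370254 + 286741) = 380342*(-83513) = -31763501446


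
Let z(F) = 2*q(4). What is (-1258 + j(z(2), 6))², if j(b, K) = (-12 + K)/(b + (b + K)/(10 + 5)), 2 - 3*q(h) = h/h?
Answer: 39904489/25 ≈ 1.5962e+6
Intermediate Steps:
q(h) = ⅓ (q(h) = ⅔ - h/(3*h) = ⅔ - ⅓*1 = ⅔ - ⅓ = ⅓)
z(F) = ⅔ (z(F) = 2*(⅓) = ⅔)
j(b, K) = (-12 + K)/(K/15 + 16*b/15) (j(b, K) = (-12 + K)/(b + (K + b)/15) = (-12 + K)/(b + (K + b)*(1/15)) = (-12 + K)/(b + (K/15 + b/15)) = (-12 + K)/(K/15 + 16*b/15))
(-1258 + j(z(2), 6))² = (-1258 + 15*(-12 + 6)/(6 + 16*(⅔)))² = (-1258 + 15*(-6)/(6 + 32/3))² = (-1258 + 15*(-6)/(50/3))² = (-1258 + 15*(3/50)*(-6))² = (-1258 - 27/5)² = (-6317/5)² = 39904489/25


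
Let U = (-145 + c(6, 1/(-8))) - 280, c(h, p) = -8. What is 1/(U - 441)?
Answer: -1/874 ≈ -0.0011442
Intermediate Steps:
U = -433 (U = (-145 - 8) - 280 = -153 - 280 = -433)
1/(U - 441) = 1/(-433 - 441) = 1/(-874) = -1/874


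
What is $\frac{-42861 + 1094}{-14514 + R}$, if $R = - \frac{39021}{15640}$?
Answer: $\frac{653235880}{227037981} \approx 2.8772$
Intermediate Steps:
$R = - \frac{39021}{15640}$ ($R = \left(-39021\right) \frac{1}{15640} = - \frac{39021}{15640} \approx -2.4949$)
$\frac{-42861 + 1094}{-14514 + R} = \frac{-42861 + 1094}{-14514 - \frac{39021}{15640}} = - \frac{41767}{- \frac{227037981}{15640}} = \left(-41767\right) \left(- \frac{15640}{227037981}\right) = \frac{653235880}{227037981}$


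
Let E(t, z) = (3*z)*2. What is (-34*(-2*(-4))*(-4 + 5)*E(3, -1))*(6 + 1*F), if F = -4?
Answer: 3264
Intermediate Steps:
E(t, z) = 6*z
(-34*(-2*(-4))*(-4 + 5)*E(3, -1))*(6 + 1*F) = (-34*(-2*(-4))*(-4 + 5)*(6*(-1)))*(6 + 1*(-4)) = (-272*1*(-6))*(6 - 4) = -272*(-6)*2 = -34*(-48)*2 = 1632*2 = 3264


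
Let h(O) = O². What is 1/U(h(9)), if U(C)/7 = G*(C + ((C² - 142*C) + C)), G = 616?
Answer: -1/20607048 ≈ -4.8527e-8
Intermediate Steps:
U(C) = -603680*C + 4312*C² (U(C) = 7*(616*(C + ((C² - 142*C) + C))) = 7*(616*(C + (C² - 141*C))) = 7*(616*(C² - 140*C)) = 7*(-86240*C + 616*C²) = -603680*C + 4312*C²)
1/U(h(9)) = 1/(4312*9²*(-140 + 9²)) = 1/(4312*81*(-140 + 81)) = 1/(4312*81*(-59)) = 1/(-20607048) = -1/20607048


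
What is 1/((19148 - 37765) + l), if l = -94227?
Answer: -1/112844 ≈ -8.8618e-6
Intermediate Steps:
1/((19148 - 37765) + l) = 1/((19148 - 37765) - 94227) = 1/(-18617 - 94227) = 1/(-112844) = -1/112844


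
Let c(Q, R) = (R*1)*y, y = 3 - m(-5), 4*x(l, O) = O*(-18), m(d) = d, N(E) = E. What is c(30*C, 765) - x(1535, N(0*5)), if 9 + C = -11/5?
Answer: 6120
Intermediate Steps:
x(l, O) = -9*O/2 (x(l, O) = (O*(-18))/4 = (-18*O)/4 = -9*O/2)
C = -56/5 (C = -9 - 11/5 = -56/5 ≈ -11.200)
y = 8 (y = 3 - 1*(-5) = 3 + 5 = 8)
c(Q, R) = 8*R (c(Q, R) = (R*1)*8 = R*8 = 8*R)
c(30*C, 765) - x(1535, N(0*5)) = 8*765 - (-9)*0*5/2 = 6120 - (-9)*0/2 = 6120 - 1*0 = 6120 + 0 = 6120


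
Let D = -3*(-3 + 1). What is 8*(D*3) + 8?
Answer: 152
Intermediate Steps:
D = 6 (D = -3*(-2) = 6)
8*(D*3) + 8 = 8*(6*3) + 8 = 8*18 + 8 = 144 + 8 = 152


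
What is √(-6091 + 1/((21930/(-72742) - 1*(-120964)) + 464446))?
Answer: 2*I*√690333450904796671393370/21291936145 ≈ 78.045*I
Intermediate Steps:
√(-6091 + 1/((21930/(-72742) - 1*(-120964)) + 464446)) = √(-6091 + 1/((21930*(-1/72742) + 120964) + 464446)) = √(-6091 + 1/((-10965/36371 + 120964) + 464446)) = √(-6091 + 1/(4399570679/36371 + 464446)) = √(-6091 + 1/(21291936145/36371)) = √(-6091 + 36371/21291936145) = √(-129689183022824/21291936145) = 2*I*√690333450904796671393370/21291936145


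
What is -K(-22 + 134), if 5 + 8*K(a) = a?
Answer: -107/8 ≈ -13.375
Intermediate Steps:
K(a) = -5/8 + a/8
-K(-22 + 134) = -(-5/8 + (-22 + 134)/8) = -(-5/8 + (1/8)*112) = -(-5/8 + 14) = -1*107/8 = -107/8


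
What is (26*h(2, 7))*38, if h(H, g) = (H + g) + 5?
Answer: 13832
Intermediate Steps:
h(H, g) = 5 + H + g
(26*h(2, 7))*38 = (26*(5 + 2 + 7))*38 = (26*14)*38 = 364*38 = 13832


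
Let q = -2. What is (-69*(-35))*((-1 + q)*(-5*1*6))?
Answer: 217350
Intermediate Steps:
(-69*(-35))*((-1 + q)*(-5*1*6)) = (-69*(-35))*((-1 - 2)*(-5*1*6)) = 2415*(-(-15)*6) = 2415*(-3*(-30)) = 2415*90 = 217350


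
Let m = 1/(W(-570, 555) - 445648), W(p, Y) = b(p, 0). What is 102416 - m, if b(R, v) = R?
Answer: 45699862689/446218 ≈ 1.0242e+5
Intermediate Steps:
W(p, Y) = p
m = -1/446218 (m = 1/(-570 - 445648) = 1/(-446218) = -1/446218 ≈ -2.2411e-6)
102416 - m = 102416 - 1*(-1/446218) = 102416 + 1/446218 = 45699862689/446218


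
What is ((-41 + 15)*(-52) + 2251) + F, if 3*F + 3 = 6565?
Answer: 17371/3 ≈ 5790.3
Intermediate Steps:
F = 6562/3 (F = -1 + (⅓)*6565 = -1 + 6565/3 = 6562/3 ≈ 2187.3)
((-41 + 15)*(-52) + 2251) + F = ((-41 + 15)*(-52) + 2251) + 6562/3 = (-26*(-52) + 2251) + 6562/3 = (1352 + 2251) + 6562/3 = 3603 + 6562/3 = 17371/3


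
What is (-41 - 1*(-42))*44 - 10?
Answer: 34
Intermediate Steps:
(-41 - 1*(-42))*44 - 10 = (-41 + 42)*44 - 10 = 1*44 - 10 = 44 - 10 = 34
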